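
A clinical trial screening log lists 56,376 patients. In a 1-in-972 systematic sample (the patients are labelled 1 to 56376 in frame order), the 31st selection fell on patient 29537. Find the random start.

k = 972
r = 29537 − (31−1)×972 = 29537 − 29160 = 377

377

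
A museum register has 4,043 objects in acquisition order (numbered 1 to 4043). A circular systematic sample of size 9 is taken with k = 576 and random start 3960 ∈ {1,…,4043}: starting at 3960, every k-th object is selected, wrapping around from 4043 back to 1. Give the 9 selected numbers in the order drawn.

3960, 493, 1069, 1645, 2221, 2797, 3373, 3949, 482

Selection 1: 3960
Selection 2: 3960 + 576 = 4536 → 4536 − 4043 = 493
Selection 3: 493 + 576 = 1069
Selection 4: 1069 + 576 = 1645
Selection 5: 1645 + 576 = 2221
Selection 6: 2221 + 576 = 2797
Selection 7: 2797 + 576 = 3373
Selection 8: 3373 + 576 = 3949
Selection 9: 3949 + 576 = 4525 → 4525 − 4043 = 482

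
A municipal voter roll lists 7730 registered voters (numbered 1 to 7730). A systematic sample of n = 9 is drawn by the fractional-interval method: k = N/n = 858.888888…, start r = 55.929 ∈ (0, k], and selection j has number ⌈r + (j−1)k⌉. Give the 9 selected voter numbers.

j=1: r + 0k = 55.929 → ⌈·⌉ = 56
j=2: r + 1k = 914.817888… → ⌈·⌉ = 915
j=3: r + 2k = 1773.706777… → ⌈·⌉ = 1774
j=4: r + 3k = 2632.595666… → ⌈·⌉ = 2633
j=5: r + 4k = 3491.484555… → ⌈·⌉ = 3492
j=6: r + 5k = 4350.373444… → ⌈·⌉ = 4351
j=7: r + 6k = 5209.262333… → ⌈·⌉ = 5210
j=8: r + 7k = 6068.151222… → ⌈·⌉ = 6069
j=9: r + 8k = 6927.040111… → ⌈·⌉ = 6928

56, 915, 1774, 2633, 3492, 4351, 5210, 6069, 6928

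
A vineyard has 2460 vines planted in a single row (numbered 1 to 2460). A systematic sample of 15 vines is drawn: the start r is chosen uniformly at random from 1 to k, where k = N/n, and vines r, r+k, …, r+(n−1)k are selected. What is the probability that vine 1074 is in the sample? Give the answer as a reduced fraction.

1/164

k = 2460/15 = 164.
Vine 1074 is selected iff r ≡ 1074 (mod 164); exactly one such r in {1,…,164}.
Inclusion probability = 1/164.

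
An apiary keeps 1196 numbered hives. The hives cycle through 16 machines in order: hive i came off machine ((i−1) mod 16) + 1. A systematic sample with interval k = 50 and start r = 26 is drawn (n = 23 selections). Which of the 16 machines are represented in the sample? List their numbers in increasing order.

Consecutive selections differ by k = 50, so their machine numbers differ by 50 mod 16 = 2.
gcd(50, 16) = 2, so the sample visits 16/2 = 8 distinct residues mod 16.
Start 26 is machine 10; the machines hit are 2, 4, 6, 8, 10, 12, 14, 16.

2, 4, 6, 8, 10, 12, 14, 16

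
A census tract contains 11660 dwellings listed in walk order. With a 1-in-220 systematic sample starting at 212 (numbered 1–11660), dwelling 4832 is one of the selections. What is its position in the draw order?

k = 220
position = (4832 − 212)/220 + 1 = 4620/220 + 1 = 21 + 1 = 22

22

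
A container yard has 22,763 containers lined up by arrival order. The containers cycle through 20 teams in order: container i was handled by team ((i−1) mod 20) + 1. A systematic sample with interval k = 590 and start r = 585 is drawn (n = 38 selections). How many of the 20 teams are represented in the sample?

Consecutive selections differ by k = 590, so their team numbers differ by 590 mod 20 = 10.
gcd(590, 20) = 10, so the sample visits 20/10 = 2 distinct residues mod 20.
Start 585 is team 5; the teams hit are 5, 15.

2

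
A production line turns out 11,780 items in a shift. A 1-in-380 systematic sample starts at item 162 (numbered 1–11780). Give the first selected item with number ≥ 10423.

10802

k = 380
Steps past start: ⌈(10423 − 162)/380⌉ = ⌈10261/380⌉ = 28
Selected item: 162 + 28×380 = 10802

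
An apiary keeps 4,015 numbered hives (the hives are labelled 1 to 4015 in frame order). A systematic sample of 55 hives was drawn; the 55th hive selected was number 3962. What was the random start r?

20

k = 4015/55 = 73
r = 3962 − (55−1)×73 = 3962 − 3942 = 20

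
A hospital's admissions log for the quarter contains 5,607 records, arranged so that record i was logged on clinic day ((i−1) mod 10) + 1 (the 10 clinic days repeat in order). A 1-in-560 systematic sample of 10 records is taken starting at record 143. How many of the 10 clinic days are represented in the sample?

Consecutive selections differ by k = 560, so their clinic day numbers differ by 560 mod 10 = 0.
gcd(560, 10) = 10, so the sample visits 10/10 = 1 distinct residues mod 10.
Start 143 is clinic day 3; the clinic days hit are 3.

1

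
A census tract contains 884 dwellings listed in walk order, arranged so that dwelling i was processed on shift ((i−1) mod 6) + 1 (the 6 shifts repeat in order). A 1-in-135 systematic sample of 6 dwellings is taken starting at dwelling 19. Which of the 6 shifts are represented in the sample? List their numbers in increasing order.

Consecutive selections differ by k = 135, so their shift numbers differ by 135 mod 6 = 3.
gcd(135, 6) = 3, so the sample visits 6/3 = 2 distinct residues mod 6.
Start 19 is shift 1; the shifts hit are 1, 4.

1, 4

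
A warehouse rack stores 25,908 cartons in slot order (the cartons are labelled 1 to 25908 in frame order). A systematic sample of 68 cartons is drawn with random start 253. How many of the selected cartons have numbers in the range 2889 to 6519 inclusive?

k = 25908/68 = 381
First selection ≥ 2889: 253 + ⌈(2889−253)/381⌉·381 = 253 + 7×381 = 2920
Last selection ≤ 6519: 253 + ⌊(6519−253)/381⌋·381 = 253 + 16×381 = 6349
Count = 16 − 7 + 1 = 10

10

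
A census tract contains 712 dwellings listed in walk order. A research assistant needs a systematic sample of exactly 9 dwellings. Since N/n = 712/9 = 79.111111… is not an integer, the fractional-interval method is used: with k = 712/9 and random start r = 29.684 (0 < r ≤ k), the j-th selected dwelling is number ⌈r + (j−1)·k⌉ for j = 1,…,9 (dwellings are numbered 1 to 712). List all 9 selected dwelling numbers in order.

j=1: r + 0k = 29.684 → ⌈·⌉ = 30
j=2: r + 1k = 108.795111… → ⌈·⌉ = 109
j=3: r + 2k = 187.906222… → ⌈·⌉ = 188
j=4: r + 3k = 267.017333… → ⌈·⌉ = 268
j=5: r + 4k = 346.128444… → ⌈·⌉ = 347
j=6: r + 5k = 425.239555… → ⌈·⌉ = 426
j=7: r + 6k = 504.350666… → ⌈·⌉ = 505
j=8: r + 7k = 583.461777… → ⌈·⌉ = 584
j=9: r + 8k = 662.572888… → ⌈·⌉ = 663

30, 109, 188, 268, 347, 426, 505, 584, 663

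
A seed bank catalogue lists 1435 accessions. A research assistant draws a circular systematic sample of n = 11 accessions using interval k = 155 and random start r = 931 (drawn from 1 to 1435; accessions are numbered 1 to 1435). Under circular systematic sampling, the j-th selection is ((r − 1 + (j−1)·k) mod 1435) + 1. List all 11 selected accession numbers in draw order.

Selection 1: 931
Selection 2: 931 + 155 = 1086
Selection 3: 1086 + 155 = 1241
Selection 4: 1241 + 155 = 1396
Selection 5: 1396 + 155 = 1551 → 1551 − 1435 = 116
Selection 6: 116 + 155 = 271
Selection 7: 271 + 155 = 426
Selection 8: 426 + 155 = 581
Selection 9: 581 + 155 = 736
Selection 10: 736 + 155 = 891
Selection 11: 891 + 155 = 1046

931, 1086, 1241, 1396, 116, 271, 426, 581, 736, 891, 1046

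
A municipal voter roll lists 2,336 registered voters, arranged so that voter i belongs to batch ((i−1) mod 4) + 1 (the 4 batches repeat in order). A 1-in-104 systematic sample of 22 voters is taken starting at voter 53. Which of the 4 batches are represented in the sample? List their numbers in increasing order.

1

Consecutive selections differ by k = 104, so their batch numbers differ by 104 mod 4 = 0.
gcd(104, 4) = 4, so the sample visits 4/4 = 1 distinct residues mod 4.
Start 53 is batch 1; the batches hit are 1.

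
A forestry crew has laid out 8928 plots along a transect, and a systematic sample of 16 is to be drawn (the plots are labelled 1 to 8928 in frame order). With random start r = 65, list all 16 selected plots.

k = N/n = 8928/16 = 558
plot 1: 65
plot 2: 65 + 558 = 623
plot 3: 623 + 558 = 1181
plot 4: 1181 + 558 = 1739
plot 5: 1739 + 558 = 2297
plot 6: 2297 + 558 = 2855
plot 7: 2855 + 558 = 3413
plot 8: 3413 + 558 = 3971
plot 9: 3971 + 558 = 4529
plot 10: 4529 + 558 = 5087
plot 11: 5087 + 558 = 5645
plot 12: 5645 + 558 = 6203
plot 13: 6203 + 558 = 6761
plot 14: 6761 + 558 = 7319
plot 15: 7319 + 558 = 7877
plot 16: 7877 + 558 = 8435

65, 623, 1181, 1739, 2297, 2855, 3413, 3971, 4529, 5087, 5645, 6203, 6761, 7319, 7877, 8435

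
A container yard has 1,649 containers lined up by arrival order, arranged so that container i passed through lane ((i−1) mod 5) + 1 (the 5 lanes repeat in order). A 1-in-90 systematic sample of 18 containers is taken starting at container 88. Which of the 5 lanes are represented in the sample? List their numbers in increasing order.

3

Consecutive selections differ by k = 90, so their lane numbers differ by 90 mod 5 = 0.
gcd(90, 5) = 5, so the sample visits 5/5 = 1 distinct residues mod 5.
Start 88 is lane 3; the lanes hit are 3.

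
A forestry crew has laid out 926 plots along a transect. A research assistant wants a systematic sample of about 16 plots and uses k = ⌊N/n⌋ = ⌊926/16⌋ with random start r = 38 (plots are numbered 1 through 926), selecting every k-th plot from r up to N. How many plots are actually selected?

16

k = ⌊926/16⌋ = 57
Achieved size = ⌊(926 − 38)/57⌋ + 1 = ⌊888/57⌋ + 1 = 15 + 1 = 16
(last selection: 38 + 15×57 = 893 ≤ 926; next would be 950 > 926)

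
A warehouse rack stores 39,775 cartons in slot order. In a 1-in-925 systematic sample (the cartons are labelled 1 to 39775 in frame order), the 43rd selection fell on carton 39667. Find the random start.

k = 925
r = 39667 − (43−1)×925 = 39667 − 38850 = 817

817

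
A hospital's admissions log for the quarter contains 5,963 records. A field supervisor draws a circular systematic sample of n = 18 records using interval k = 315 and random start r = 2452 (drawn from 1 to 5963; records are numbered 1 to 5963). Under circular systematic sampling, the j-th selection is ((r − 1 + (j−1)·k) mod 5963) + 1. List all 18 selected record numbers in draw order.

2452, 2767, 3082, 3397, 3712, 4027, 4342, 4657, 4972, 5287, 5602, 5917, 269, 584, 899, 1214, 1529, 1844

Selection 1: 2452
Selection 2: 2452 + 315 = 2767
Selection 3: 2767 + 315 = 3082
Selection 4: 3082 + 315 = 3397
Selection 5: 3397 + 315 = 3712
Selection 6: 3712 + 315 = 4027
Selection 7: 4027 + 315 = 4342
Selection 8: 4342 + 315 = 4657
Selection 9: 4657 + 315 = 4972
Selection 10: 4972 + 315 = 5287
Selection 11: 5287 + 315 = 5602
Selection 12: 5602 + 315 = 5917
Selection 13: 5917 + 315 = 6232 → 6232 − 5963 = 269
Selection 14: 269 + 315 = 584
Selection 15: 584 + 315 = 899
Selection 16: 899 + 315 = 1214
Selection 17: 1214 + 315 = 1529
Selection 18: 1529 + 315 = 1844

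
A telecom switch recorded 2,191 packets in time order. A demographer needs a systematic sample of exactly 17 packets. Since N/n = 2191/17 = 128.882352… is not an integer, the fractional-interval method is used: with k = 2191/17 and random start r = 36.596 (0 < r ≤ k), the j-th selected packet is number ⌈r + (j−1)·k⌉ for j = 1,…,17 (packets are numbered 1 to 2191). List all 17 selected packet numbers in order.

37, 166, 295, 424, 553, 682, 810, 939, 1068, 1197, 1326, 1455, 1584, 1713, 1841, 1970, 2099

j=1: r + 0k = 36.596 → ⌈·⌉ = 37
j=2: r + 1k = 165.478352… → ⌈·⌉ = 166
j=3: r + 2k = 294.360705… → ⌈·⌉ = 295
j=4: r + 3k = 423.243058… → ⌈·⌉ = 424
j=5: r + 4k = 552.125411… → ⌈·⌉ = 553
j=6: r + 5k = 681.007764… → ⌈·⌉ = 682
j=7: r + 6k = 809.890117… → ⌈·⌉ = 810
j=8: r + 7k = 938.772470… → ⌈·⌉ = 939
j=9: r + 8k = 1067.654823… → ⌈·⌉ = 1068
j=10: r + 9k = 1196.537176… → ⌈·⌉ = 1197
j=11: r + 10k = 1325.419529… → ⌈·⌉ = 1326
j=12: r + 11k = 1454.301882… → ⌈·⌉ = 1455
j=13: r + 12k = 1583.184235… → ⌈·⌉ = 1584
j=14: r + 13k = 1712.066588… → ⌈·⌉ = 1713
j=15: r + 14k = 1840.948941… → ⌈·⌉ = 1841
j=16: r + 15k = 1969.831294… → ⌈·⌉ = 1970
j=17: r + 16k = 2098.713647… → ⌈·⌉ = 2099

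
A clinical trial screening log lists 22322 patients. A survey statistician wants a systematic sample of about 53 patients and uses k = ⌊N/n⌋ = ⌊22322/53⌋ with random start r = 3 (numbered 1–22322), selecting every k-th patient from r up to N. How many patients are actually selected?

54

k = ⌊22322/53⌋ = 421
Achieved size = ⌊(22322 − 3)/421⌋ + 1 = ⌊22319/421⌋ + 1 = 53 + 1 = 54
(last selection: 3 + 53×421 = 22316 ≤ 22322; next would be 22737 > 22322)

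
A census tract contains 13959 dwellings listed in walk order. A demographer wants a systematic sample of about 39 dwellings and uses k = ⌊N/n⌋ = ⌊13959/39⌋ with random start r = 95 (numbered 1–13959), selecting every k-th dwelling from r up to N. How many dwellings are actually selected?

39

k = ⌊13959/39⌋ = 357
Achieved size = ⌊(13959 − 95)/357⌋ + 1 = ⌊13864/357⌋ + 1 = 38 + 1 = 39
(last selection: 95 + 38×357 = 13661 ≤ 13959; next would be 14018 > 13959)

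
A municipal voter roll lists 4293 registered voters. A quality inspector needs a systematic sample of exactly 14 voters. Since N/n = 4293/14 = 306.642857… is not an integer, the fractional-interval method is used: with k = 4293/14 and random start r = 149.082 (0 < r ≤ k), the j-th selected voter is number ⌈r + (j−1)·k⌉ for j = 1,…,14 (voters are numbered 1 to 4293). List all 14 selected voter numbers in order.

150, 456, 763, 1070, 1376, 1683, 1989, 2296, 2603, 2909, 3216, 3523, 3829, 4136

j=1: r + 0k = 149.082 → ⌈·⌉ = 150
j=2: r + 1k = 455.724857… → ⌈·⌉ = 456
j=3: r + 2k = 762.367714… → ⌈·⌉ = 763
j=4: r + 3k = 1069.010571… → ⌈·⌉ = 1070
j=5: r + 4k = 1375.653428… → ⌈·⌉ = 1376
j=6: r + 5k = 1682.296285… → ⌈·⌉ = 1683
j=7: r + 6k = 1988.939142… → ⌈·⌉ = 1989
j=8: r + 7k = 2295.582 → ⌈·⌉ = 2296
j=9: r + 8k = 2602.224857… → ⌈·⌉ = 2603
j=10: r + 9k = 2908.867714… → ⌈·⌉ = 2909
j=11: r + 10k = 3215.510571… → ⌈·⌉ = 3216
j=12: r + 11k = 3522.153428… → ⌈·⌉ = 3523
j=13: r + 12k = 3828.796285… → ⌈·⌉ = 3829
j=14: r + 13k = 4135.439142… → ⌈·⌉ = 4136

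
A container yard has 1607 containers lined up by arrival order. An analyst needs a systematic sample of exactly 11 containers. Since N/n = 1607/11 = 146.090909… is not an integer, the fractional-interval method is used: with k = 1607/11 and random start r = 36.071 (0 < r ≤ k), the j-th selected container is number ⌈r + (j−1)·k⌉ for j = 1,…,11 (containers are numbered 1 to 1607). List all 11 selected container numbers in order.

j=1: r + 0k = 36.071 → ⌈·⌉ = 37
j=2: r + 1k = 182.161909… → ⌈·⌉ = 183
j=3: r + 2k = 328.252818… → ⌈·⌉ = 329
j=4: r + 3k = 474.343727… → ⌈·⌉ = 475
j=5: r + 4k = 620.434636… → ⌈·⌉ = 621
j=6: r + 5k = 766.525545… → ⌈·⌉ = 767
j=7: r + 6k = 912.616454… → ⌈·⌉ = 913
j=8: r + 7k = 1058.707363… → ⌈·⌉ = 1059
j=9: r + 8k = 1204.798272… → ⌈·⌉ = 1205
j=10: r + 9k = 1350.889181… → ⌈·⌉ = 1351
j=11: r + 10k = 1496.980090… → ⌈·⌉ = 1497

37, 183, 329, 475, 621, 767, 913, 1059, 1205, 1351, 1497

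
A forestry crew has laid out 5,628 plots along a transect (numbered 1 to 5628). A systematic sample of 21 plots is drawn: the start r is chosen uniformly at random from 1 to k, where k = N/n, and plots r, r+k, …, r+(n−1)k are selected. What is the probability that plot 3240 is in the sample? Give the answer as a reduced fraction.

1/268

k = 5628/21 = 268.
Plot 3240 is selected iff r ≡ 3240 (mod 268); exactly one such r in {1,…,268}.
Inclusion probability = 1/268.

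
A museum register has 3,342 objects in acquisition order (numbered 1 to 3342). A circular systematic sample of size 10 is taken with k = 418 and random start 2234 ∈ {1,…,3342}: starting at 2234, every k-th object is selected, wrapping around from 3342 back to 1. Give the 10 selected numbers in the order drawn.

Selection 1: 2234
Selection 2: 2234 + 418 = 2652
Selection 3: 2652 + 418 = 3070
Selection 4: 3070 + 418 = 3488 → 3488 − 3342 = 146
Selection 5: 146 + 418 = 564
Selection 6: 564 + 418 = 982
Selection 7: 982 + 418 = 1400
Selection 8: 1400 + 418 = 1818
Selection 9: 1818 + 418 = 2236
Selection 10: 2236 + 418 = 2654

2234, 2652, 3070, 146, 564, 982, 1400, 1818, 2236, 2654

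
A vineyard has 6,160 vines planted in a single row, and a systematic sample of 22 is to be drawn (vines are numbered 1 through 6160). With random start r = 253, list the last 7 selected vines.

k = N/n = 6160/22 = 280
16th selection = 253 + 15×280 = 4453
17th: 4453 + 280 = 4733
18th: 4733 + 280 = 5013
19th: 5013 + 280 = 5293
20th: 5293 + 280 = 5573
21st: 5573 + 280 = 5853
22nd: 5853 + 280 = 6133

4453, 4733, 5013, 5293, 5573, 5853, 6133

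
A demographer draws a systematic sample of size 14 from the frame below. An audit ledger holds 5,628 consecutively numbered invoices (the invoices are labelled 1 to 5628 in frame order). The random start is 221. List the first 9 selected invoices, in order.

k = N/n = 5628/14 = 402
invoice 1: 221
invoice 2: 221 + 402 = 623
invoice 3: 623 + 402 = 1025
invoice 4: 1025 + 402 = 1427
invoice 5: 1427 + 402 = 1829
invoice 6: 1829 + 402 = 2231
invoice 7: 2231 + 402 = 2633
invoice 8: 2633 + 402 = 3035
invoice 9: 3035 + 402 = 3437

221, 623, 1025, 1427, 1829, 2231, 2633, 3035, 3437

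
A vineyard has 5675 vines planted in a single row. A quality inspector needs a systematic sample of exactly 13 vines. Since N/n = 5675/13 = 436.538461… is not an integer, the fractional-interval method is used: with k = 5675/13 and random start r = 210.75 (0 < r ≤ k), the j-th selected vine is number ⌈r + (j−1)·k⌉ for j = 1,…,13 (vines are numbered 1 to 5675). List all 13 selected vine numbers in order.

211, 648, 1084, 1521, 1957, 2394, 2830, 3267, 3704, 4140, 4577, 5013, 5450

j=1: r + 0k = 210.75 → ⌈·⌉ = 211
j=2: r + 1k = 647.288461… → ⌈·⌉ = 648
j=3: r + 2k = 1083.826923… → ⌈·⌉ = 1084
j=4: r + 3k = 1520.365384… → ⌈·⌉ = 1521
j=5: r + 4k = 1956.903846… → ⌈·⌉ = 1957
j=6: r + 5k = 2393.442307… → ⌈·⌉ = 2394
j=7: r + 6k = 2829.980769… → ⌈·⌉ = 2830
j=8: r + 7k = 3266.519230… → ⌈·⌉ = 3267
j=9: r + 8k = 3703.057692… → ⌈·⌉ = 3704
j=10: r + 9k = 4139.596153… → ⌈·⌉ = 4140
j=11: r + 10k = 4576.134615… → ⌈·⌉ = 4577
j=12: r + 11k = 5012.673076… → ⌈·⌉ = 5013
j=13: r + 12k = 5449.211538… → ⌈·⌉ = 5450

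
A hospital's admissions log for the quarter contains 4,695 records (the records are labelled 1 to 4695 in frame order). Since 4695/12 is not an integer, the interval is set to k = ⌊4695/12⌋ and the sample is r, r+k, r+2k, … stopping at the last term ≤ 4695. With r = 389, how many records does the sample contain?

12

k = ⌊4695/12⌋ = 391
Achieved size = ⌊(4695 − 389)/391⌋ + 1 = ⌊4306/391⌋ + 1 = 11 + 1 = 12
(last selection: 389 + 11×391 = 4690 ≤ 4695; next would be 5081 > 4695)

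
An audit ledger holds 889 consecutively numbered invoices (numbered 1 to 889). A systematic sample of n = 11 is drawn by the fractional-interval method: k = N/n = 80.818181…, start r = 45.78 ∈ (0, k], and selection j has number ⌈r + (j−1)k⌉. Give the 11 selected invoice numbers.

j=1: r + 0k = 45.78 → ⌈·⌉ = 46
j=2: r + 1k = 126.598181… → ⌈·⌉ = 127
j=3: r + 2k = 207.416363… → ⌈·⌉ = 208
j=4: r + 3k = 288.234545… → ⌈·⌉ = 289
j=5: r + 4k = 369.052727… → ⌈·⌉ = 370
j=6: r + 5k = 449.870909… → ⌈·⌉ = 450
j=7: r + 6k = 530.689090… → ⌈·⌉ = 531
j=8: r + 7k = 611.507272… → ⌈·⌉ = 612
j=9: r + 8k = 692.325454… → ⌈·⌉ = 693
j=10: r + 9k = 773.143636… → ⌈·⌉ = 774
j=11: r + 10k = 853.961818… → ⌈·⌉ = 854

46, 127, 208, 289, 370, 450, 531, 612, 693, 774, 854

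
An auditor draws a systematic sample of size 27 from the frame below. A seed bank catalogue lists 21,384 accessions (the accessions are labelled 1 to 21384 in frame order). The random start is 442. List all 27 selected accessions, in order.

442, 1234, 2026, 2818, 3610, 4402, 5194, 5986, 6778, 7570, 8362, 9154, 9946, 10738, 11530, 12322, 13114, 13906, 14698, 15490, 16282, 17074, 17866, 18658, 19450, 20242, 21034

k = N/n = 21384/27 = 792
accession 1: 442
accession 2: 442 + 792 = 1234
accession 3: 1234 + 792 = 2026
accession 4: 2026 + 792 = 2818
accession 5: 2818 + 792 = 3610
accession 6: 3610 + 792 = 4402
accession 7: 4402 + 792 = 5194
accession 8: 5194 + 792 = 5986
accession 9: 5986 + 792 = 6778
accession 10: 6778 + 792 = 7570
accession 11: 7570 + 792 = 8362
accession 12: 8362 + 792 = 9154
accession 13: 9154 + 792 = 9946
accession 14: 9946 + 792 = 10738
accession 15: 10738 + 792 = 11530
accession 16: 11530 + 792 = 12322
accession 17: 12322 + 792 = 13114
accession 18: 13114 + 792 = 13906
accession 19: 13906 + 792 = 14698
accession 20: 14698 + 792 = 15490
accession 21: 15490 + 792 = 16282
accession 22: 16282 + 792 = 17074
accession 23: 17074 + 792 = 17866
accession 24: 17866 + 792 = 18658
accession 25: 18658 + 792 = 19450
accession 26: 19450 + 792 = 20242
accession 27: 20242 + 792 = 21034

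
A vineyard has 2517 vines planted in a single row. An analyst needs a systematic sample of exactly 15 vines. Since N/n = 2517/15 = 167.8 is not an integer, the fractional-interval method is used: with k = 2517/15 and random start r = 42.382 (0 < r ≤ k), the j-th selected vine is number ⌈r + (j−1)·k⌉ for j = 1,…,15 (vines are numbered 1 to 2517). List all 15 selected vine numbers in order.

j=1: r + 0k = 42.382 → ⌈·⌉ = 43
j=2: r + 1k = 210.182 → ⌈·⌉ = 211
j=3: r + 2k = 377.982 → ⌈·⌉ = 378
j=4: r + 3k = 545.782 → ⌈·⌉ = 546
j=5: r + 4k = 713.582 → ⌈·⌉ = 714
j=6: r + 5k = 881.382 → ⌈·⌉ = 882
j=7: r + 6k = 1049.182 → ⌈·⌉ = 1050
j=8: r + 7k = 1216.982 → ⌈·⌉ = 1217
j=9: r + 8k = 1384.782 → ⌈·⌉ = 1385
j=10: r + 9k = 1552.582 → ⌈·⌉ = 1553
j=11: r + 10k = 1720.382 → ⌈·⌉ = 1721
j=12: r + 11k = 1888.182 → ⌈·⌉ = 1889
j=13: r + 12k = 2055.982 → ⌈·⌉ = 2056
j=14: r + 13k = 2223.782 → ⌈·⌉ = 2224
j=15: r + 14k = 2391.582 → ⌈·⌉ = 2392

43, 211, 378, 546, 714, 882, 1050, 1217, 1385, 1553, 1721, 1889, 2056, 2224, 2392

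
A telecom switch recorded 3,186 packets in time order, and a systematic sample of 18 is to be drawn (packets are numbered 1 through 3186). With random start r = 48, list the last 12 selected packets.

1110, 1287, 1464, 1641, 1818, 1995, 2172, 2349, 2526, 2703, 2880, 3057

k = N/n = 3186/18 = 177
7th selection = 48 + 6×177 = 1110
8th: 1110 + 177 = 1287
9th: 1287 + 177 = 1464
10th: 1464 + 177 = 1641
11th: 1641 + 177 = 1818
12th: 1818 + 177 = 1995
13th: 1995 + 177 = 2172
14th: 2172 + 177 = 2349
15th: 2349 + 177 = 2526
16th: 2526 + 177 = 2703
17th: 2703 + 177 = 2880
18th: 2880 + 177 = 3057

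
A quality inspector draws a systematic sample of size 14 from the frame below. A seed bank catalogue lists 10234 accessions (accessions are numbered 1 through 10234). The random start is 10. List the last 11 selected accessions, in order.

2203, 2934, 3665, 4396, 5127, 5858, 6589, 7320, 8051, 8782, 9513

k = N/n = 10234/14 = 731
4th selection = 10 + 3×731 = 2203
5th: 2203 + 731 = 2934
6th: 2934 + 731 = 3665
7th: 3665 + 731 = 4396
8th: 4396 + 731 = 5127
9th: 5127 + 731 = 5858
10th: 5858 + 731 = 6589
11th: 6589 + 731 = 7320
12th: 7320 + 731 = 8051
13th: 8051 + 731 = 8782
14th: 8782 + 731 = 9513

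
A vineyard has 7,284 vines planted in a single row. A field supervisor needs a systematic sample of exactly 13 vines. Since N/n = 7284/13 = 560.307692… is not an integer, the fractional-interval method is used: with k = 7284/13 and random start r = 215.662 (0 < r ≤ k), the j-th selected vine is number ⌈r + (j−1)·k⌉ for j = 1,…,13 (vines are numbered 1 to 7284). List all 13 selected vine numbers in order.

216, 776, 1337, 1897, 2457, 3018, 3578, 4138, 4699, 5259, 5819, 6380, 6940

j=1: r + 0k = 215.662 → ⌈·⌉ = 216
j=2: r + 1k = 775.969692… → ⌈·⌉ = 776
j=3: r + 2k = 1336.277384… → ⌈·⌉ = 1337
j=4: r + 3k = 1896.585076… → ⌈·⌉ = 1897
j=5: r + 4k = 2456.892769… → ⌈·⌉ = 2457
j=6: r + 5k = 3017.200461… → ⌈·⌉ = 3018
j=7: r + 6k = 3577.508153… → ⌈·⌉ = 3578
j=8: r + 7k = 4137.815846… → ⌈·⌉ = 4138
j=9: r + 8k = 4698.123538… → ⌈·⌉ = 4699
j=10: r + 9k = 5258.431230… → ⌈·⌉ = 5259
j=11: r + 10k = 5818.738923… → ⌈·⌉ = 5819
j=12: r + 11k = 6379.046615… → ⌈·⌉ = 6380
j=13: r + 12k = 6939.354307… → ⌈·⌉ = 6940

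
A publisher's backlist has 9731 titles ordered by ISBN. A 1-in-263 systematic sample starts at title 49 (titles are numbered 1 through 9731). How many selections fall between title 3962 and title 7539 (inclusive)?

14

k = 263
First selection ≥ 3962: 49 + ⌈(3962−49)/263⌉·263 = 49 + 15×263 = 3994
Last selection ≤ 7539: 49 + ⌊(7539−49)/263⌋·263 = 49 + 28×263 = 7413
Count = 28 − 15 + 1 = 14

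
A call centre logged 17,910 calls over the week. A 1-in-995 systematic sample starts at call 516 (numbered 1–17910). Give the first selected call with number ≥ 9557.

10466

k = 995
Steps past start: ⌈(9557 − 516)/995⌉ = ⌈9041/995⌉ = 10
Selected call: 516 + 10×995 = 10466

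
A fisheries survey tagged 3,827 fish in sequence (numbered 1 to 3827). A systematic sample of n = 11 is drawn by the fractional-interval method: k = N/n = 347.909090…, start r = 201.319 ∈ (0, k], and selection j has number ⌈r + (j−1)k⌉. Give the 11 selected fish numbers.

202, 550, 898, 1246, 1593, 1941, 2289, 2637, 2985, 3333, 3681

j=1: r + 0k = 201.319 → ⌈·⌉ = 202
j=2: r + 1k = 549.228090… → ⌈·⌉ = 550
j=3: r + 2k = 897.137181… → ⌈·⌉ = 898
j=4: r + 3k = 1245.046272… → ⌈·⌉ = 1246
j=5: r + 4k = 1592.955363… → ⌈·⌉ = 1593
j=6: r + 5k = 1940.864454… → ⌈·⌉ = 1941
j=7: r + 6k = 2288.773545… → ⌈·⌉ = 2289
j=8: r + 7k = 2636.682636… → ⌈·⌉ = 2637
j=9: r + 8k = 2984.591727… → ⌈·⌉ = 2985
j=10: r + 9k = 3332.500818… → ⌈·⌉ = 3333
j=11: r + 10k = 3680.409909… → ⌈·⌉ = 3681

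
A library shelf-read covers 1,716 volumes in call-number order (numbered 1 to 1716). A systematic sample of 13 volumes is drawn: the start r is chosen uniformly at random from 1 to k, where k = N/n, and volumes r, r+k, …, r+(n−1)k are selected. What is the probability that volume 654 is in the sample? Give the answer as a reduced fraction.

1/132

k = 1716/13 = 132.
Volume 654 is selected iff r ≡ 654 (mod 132); exactly one such r in {1,…,132}.
Inclusion probability = 1/132.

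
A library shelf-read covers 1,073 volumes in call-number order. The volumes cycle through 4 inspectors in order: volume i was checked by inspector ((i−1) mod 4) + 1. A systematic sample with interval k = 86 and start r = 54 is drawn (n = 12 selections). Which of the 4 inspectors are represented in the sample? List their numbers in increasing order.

Consecutive selections differ by k = 86, so their inspector numbers differ by 86 mod 4 = 2.
gcd(86, 4) = 2, so the sample visits 4/2 = 2 distinct residues mod 4.
Start 54 is inspector 2; the inspectors hit are 2, 4.

2, 4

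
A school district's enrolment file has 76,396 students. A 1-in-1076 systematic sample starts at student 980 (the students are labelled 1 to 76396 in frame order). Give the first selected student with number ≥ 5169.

k = 1076
Steps past start: ⌈(5169 − 980)/1076⌉ = ⌈4189/1076⌉ = 4
Selected student: 980 + 4×1076 = 5284

5284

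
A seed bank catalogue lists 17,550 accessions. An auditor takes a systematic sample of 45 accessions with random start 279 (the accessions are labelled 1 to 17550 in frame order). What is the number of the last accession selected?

k = 17550/45 = 390
45th selection = r + (45−1)·k = 279 + 44×390 = 279 + 17160 = 17439

17439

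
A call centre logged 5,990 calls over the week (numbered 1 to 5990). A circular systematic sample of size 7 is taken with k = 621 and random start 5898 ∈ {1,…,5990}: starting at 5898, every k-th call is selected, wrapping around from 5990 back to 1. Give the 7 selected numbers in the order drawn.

5898, 529, 1150, 1771, 2392, 3013, 3634

Selection 1: 5898
Selection 2: 5898 + 621 = 6519 → 6519 − 5990 = 529
Selection 3: 529 + 621 = 1150
Selection 4: 1150 + 621 = 1771
Selection 5: 1771 + 621 = 2392
Selection 6: 2392 + 621 = 3013
Selection 7: 3013 + 621 = 3634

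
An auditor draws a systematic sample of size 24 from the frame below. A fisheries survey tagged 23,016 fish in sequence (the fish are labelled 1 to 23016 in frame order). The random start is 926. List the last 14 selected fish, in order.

10516, 11475, 12434, 13393, 14352, 15311, 16270, 17229, 18188, 19147, 20106, 21065, 22024, 22983

k = N/n = 23016/24 = 959
11th selection = 926 + 10×959 = 10516
12th: 10516 + 959 = 11475
13th: 11475 + 959 = 12434
14th: 12434 + 959 = 13393
15th: 13393 + 959 = 14352
16th: 14352 + 959 = 15311
17th: 15311 + 959 = 16270
18th: 16270 + 959 = 17229
19th: 17229 + 959 = 18188
20th: 18188 + 959 = 19147
21st: 19147 + 959 = 20106
22nd: 20106 + 959 = 21065
23rd: 21065 + 959 = 22024
24th: 22024 + 959 = 22983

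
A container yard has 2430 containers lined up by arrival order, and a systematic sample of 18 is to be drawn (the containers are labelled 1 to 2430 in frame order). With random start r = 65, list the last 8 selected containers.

k = N/n = 2430/18 = 135
11th selection = 65 + 10×135 = 1415
12th: 1415 + 135 = 1550
13th: 1550 + 135 = 1685
14th: 1685 + 135 = 1820
15th: 1820 + 135 = 1955
16th: 1955 + 135 = 2090
17th: 2090 + 135 = 2225
18th: 2225 + 135 = 2360

1415, 1550, 1685, 1820, 1955, 2090, 2225, 2360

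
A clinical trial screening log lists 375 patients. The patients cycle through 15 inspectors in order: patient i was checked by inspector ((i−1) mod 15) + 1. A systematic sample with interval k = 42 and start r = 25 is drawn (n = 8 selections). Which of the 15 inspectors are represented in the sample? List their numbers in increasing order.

Consecutive selections differ by k = 42, so their inspector numbers differ by 42 mod 15 = 12.
gcd(42, 15) = 3, so the sample visits 15/3 = 5 distinct residues mod 15.
Start 25 is inspector 10; the inspectors hit are 1, 4, 7, 10, 13.

1, 4, 7, 10, 13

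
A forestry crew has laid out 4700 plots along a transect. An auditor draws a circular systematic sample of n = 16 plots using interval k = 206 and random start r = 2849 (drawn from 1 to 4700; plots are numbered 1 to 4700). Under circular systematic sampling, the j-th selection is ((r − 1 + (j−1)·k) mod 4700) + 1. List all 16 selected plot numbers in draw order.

2849, 3055, 3261, 3467, 3673, 3879, 4085, 4291, 4497, 3, 209, 415, 621, 827, 1033, 1239

Selection 1: 2849
Selection 2: 2849 + 206 = 3055
Selection 3: 3055 + 206 = 3261
Selection 4: 3261 + 206 = 3467
Selection 5: 3467 + 206 = 3673
Selection 6: 3673 + 206 = 3879
Selection 7: 3879 + 206 = 4085
Selection 8: 4085 + 206 = 4291
Selection 9: 4291 + 206 = 4497
Selection 10: 4497 + 206 = 4703 → 4703 − 4700 = 3
Selection 11: 3 + 206 = 209
Selection 12: 209 + 206 = 415
Selection 13: 415 + 206 = 621
Selection 14: 621 + 206 = 827
Selection 15: 827 + 206 = 1033
Selection 16: 1033 + 206 = 1239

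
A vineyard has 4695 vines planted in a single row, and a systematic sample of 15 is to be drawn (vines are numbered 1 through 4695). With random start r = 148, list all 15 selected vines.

k = N/n = 4695/15 = 313
vine 1: 148
vine 2: 148 + 313 = 461
vine 3: 461 + 313 = 774
vine 4: 774 + 313 = 1087
vine 5: 1087 + 313 = 1400
vine 6: 1400 + 313 = 1713
vine 7: 1713 + 313 = 2026
vine 8: 2026 + 313 = 2339
vine 9: 2339 + 313 = 2652
vine 10: 2652 + 313 = 2965
vine 11: 2965 + 313 = 3278
vine 12: 3278 + 313 = 3591
vine 13: 3591 + 313 = 3904
vine 14: 3904 + 313 = 4217
vine 15: 4217 + 313 = 4530

148, 461, 774, 1087, 1400, 1713, 2026, 2339, 2652, 2965, 3278, 3591, 3904, 4217, 4530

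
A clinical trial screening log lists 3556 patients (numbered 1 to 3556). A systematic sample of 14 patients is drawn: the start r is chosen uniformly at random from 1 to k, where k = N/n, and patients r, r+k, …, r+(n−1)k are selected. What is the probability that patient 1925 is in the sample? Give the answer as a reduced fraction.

k = 3556/14 = 254.
Patient 1925 is selected iff r ≡ 1925 (mod 254); exactly one such r in {1,…,254}.
Inclusion probability = 1/254.

1/254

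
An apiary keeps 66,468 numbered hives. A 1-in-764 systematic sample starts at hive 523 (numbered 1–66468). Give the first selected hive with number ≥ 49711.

k = 764
Steps past start: ⌈(49711 − 523)/764⌉ = ⌈49188/764⌉ = 65
Selected hive: 523 + 65×764 = 50183

50183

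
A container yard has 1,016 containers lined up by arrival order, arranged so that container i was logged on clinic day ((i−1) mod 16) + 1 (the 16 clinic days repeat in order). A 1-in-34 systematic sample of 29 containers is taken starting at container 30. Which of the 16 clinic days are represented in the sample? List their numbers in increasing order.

2, 4, 6, 8, 10, 12, 14, 16

Consecutive selections differ by k = 34, so their clinic day numbers differ by 34 mod 16 = 2.
gcd(34, 16) = 2, so the sample visits 16/2 = 8 distinct residues mod 16.
Start 30 is clinic day 14; the clinic days hit are 2, 4, 6, 8, 10, 12, 14, 16.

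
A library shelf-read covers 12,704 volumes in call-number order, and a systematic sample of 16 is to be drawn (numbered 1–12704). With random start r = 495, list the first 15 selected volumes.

495, 1289, 2083, 2877, 3671, 4465, 5259, 6053, 6847, 7641, 8435, 9229, 10023, 10817, 11611

k = N/n = 12704/16 = 794
volume 1: 495
volume 2: 495 + 794 = 1289
volume 3: 1289 + 794 = 2083
volume 4: 2083 + 794 = 2877
volume 5: 2877 + 794 = 3671
volume 6: 3671 + 794 = 4465
volume 7: 4465 + 794 = 5259
volume 8: 5259 + 794 = 6053
volume 9: 6053 + 794 = 6847
volume 10: 6847 + 794 = 7641
volume 11: 7641 + 794 = 8435
volume 12: 8435 + 794 = 9229
volume 13: 9229 + 794 = 10023
volume 14: 10023 + 794 = 10817
volume 15: 10817 + 794 = 11611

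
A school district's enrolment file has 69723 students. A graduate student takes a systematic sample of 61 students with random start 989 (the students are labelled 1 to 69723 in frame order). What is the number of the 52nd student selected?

59282

k = 69723/61 = 1143
52nd selection = r + (52−1)·k = 989 + 51×1143 = 989 + 58293 = 59282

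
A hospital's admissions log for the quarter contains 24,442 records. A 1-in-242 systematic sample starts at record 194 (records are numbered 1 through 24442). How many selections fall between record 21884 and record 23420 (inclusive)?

6

k = 242
First selection ≥ 21884: 194 + ⌈(21884−194)/242⌉·242 = 194 + 90×242 = 21974
Last selection ≤ 23420: 194 + ⌊(23420−194)/242⌋·242 = 194 + 95×242 = 23184
Count = 95 − 90 + 1 = 6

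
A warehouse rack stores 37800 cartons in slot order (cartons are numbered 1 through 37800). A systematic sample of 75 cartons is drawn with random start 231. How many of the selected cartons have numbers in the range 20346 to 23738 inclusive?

7

k = 37800/75 = 504
First selection ≥ 20346: 231 + ⌈(20346−231)/504⌉·504 = 231 + 40×504 = 20391
Last selection ≤ 23738: 231 + ⌊(23738−231)/504⌋·504 = 231 + 46×504 = 23415
Count = 46 − 40 + 1 = 7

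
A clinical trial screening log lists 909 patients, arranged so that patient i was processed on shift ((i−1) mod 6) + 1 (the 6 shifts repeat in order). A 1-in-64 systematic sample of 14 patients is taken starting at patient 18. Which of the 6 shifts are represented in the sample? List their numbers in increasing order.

Consecutive selections differ by k = 64, so their shift numbers differ by 64 mod 6 = 4.
gcd(64, 6) = 2, so the sample visits 6/2 = 3 distinct residues mod 6.
Start 18 is shift 6; the shifts hit are 2, 4, 6.

2, 4, 6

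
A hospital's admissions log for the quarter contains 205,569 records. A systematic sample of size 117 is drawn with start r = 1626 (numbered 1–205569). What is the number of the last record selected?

k = 205569/117 = 1757
117th selection = r + (117−1)·k = 1626 + 116×1757 = 1626 + 203812 = 205438

205438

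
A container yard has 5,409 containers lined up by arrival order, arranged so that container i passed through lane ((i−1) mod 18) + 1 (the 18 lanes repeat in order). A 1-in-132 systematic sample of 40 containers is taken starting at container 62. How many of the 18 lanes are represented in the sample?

3

Consecutive selections differ by k = 132, so their lane numbers differ by 132 mod 18 = 6.
gcd(132, 18) = 6, so the sample visits 18/6 = 3 distinct residues mod 18.
Start 62 is lane 8; the lanes hit are 2, 8, 14.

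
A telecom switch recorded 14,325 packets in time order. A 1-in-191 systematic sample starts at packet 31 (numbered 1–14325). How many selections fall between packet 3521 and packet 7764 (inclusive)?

k = 191
First selection ≥ 3521: 31 + ⌈(3521−31)/191⌉·191 = 31 + 19×191 = 3660
Last selection ≤ 7764: 31 + ⌊(7764−31)/191⌋·191 = 31 + 40×191 = 7671
Count = 40 − 19 + 1 = 22

22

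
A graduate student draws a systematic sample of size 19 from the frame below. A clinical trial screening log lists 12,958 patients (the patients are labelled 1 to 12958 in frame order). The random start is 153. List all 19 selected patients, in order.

153, 835, 1517, 2199, 2881, 3563, 4245, 4927, 5609, 6291, 6973, 7655, 8337, 9019, 9701, 10383, 11065, 11747, 12429

k = N/n = 12958/19 = 682
patient 1: 153
patient 2: 153 + 682 = 835
patient 3: 835 + 682 = 1517
patient 4: 1517 + 682 = 2199
patient 5: 2199 + 682 = 2881
patient 6: 2881 + 682 = 3563
patient 7: 3563 + 682 = 4245
patient 8: 4245 + 682 = 4927
patient 9: 4927 + 682 = 5609
patient 10: 5609 + 682 = 6291
patient 11: 6291 + 682 = 6973
patient 12: 6973 + 682 = 7655
patient 13: 7655 + 682 = 8337
patient 14: 8337 + 682 = 9019
patient 15: 9019 + 682 = 9701
patient 16: 9701 + 682 = 10383
patient 17: 10383 + 682 = 11065
patient 18: 11065 + 682 = 11747
patient 19: 11747 + 682 = 12429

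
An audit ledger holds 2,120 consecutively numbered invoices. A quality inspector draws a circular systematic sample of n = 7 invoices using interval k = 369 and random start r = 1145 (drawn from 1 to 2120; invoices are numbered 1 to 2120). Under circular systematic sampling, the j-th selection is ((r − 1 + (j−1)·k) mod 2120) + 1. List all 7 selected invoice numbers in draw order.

Selection 1: 1145
Selection 2: 1145 + 369 = 1514
Selection 3: 1514 + 369 = 1883
Selection 4: 1883 + 369 = 2252 → 2252 − 2120 = 132
Selection 5: 132 + 369 = 501
Selection 6: 501 + 369 = 870
Selection 7: 870 + 369 = 1239

1145, 1514, 1883, 132, 501, 870, 1239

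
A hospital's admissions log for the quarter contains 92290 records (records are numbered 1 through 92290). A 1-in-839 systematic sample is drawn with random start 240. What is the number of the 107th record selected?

89174

k = 839
107th selection = r + (107−1)·k = 240 + 106×839 = 240 + 88934 = 89174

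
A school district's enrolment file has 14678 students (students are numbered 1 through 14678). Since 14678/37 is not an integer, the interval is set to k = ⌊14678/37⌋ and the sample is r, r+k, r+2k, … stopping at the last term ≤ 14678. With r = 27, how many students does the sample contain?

37

k = ⌊14678/37⌋ = 396
Achieved size = ⌊(14678 − 27)/396⌋ + 1 = ⌊14651/396⌋ + 1 = 36 + 1 = 37
(last selection: 27 + 36×396 = 14283 ≤ 14678; next would be 14679 > 14678)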